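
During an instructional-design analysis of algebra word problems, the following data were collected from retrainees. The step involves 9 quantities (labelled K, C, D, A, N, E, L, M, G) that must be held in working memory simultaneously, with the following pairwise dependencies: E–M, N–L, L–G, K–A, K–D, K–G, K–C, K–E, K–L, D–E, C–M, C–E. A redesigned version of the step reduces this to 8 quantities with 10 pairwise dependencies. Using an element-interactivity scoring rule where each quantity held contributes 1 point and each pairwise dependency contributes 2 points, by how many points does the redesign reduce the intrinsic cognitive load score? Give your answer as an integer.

5

Original: 9 × 1 + 12 × 2 = 9 + 24 = 33.
Redesigned: 8 × 1 + 10 × 2 = 8 + 20 = 28.
Reduction = 33 − 28 = 5.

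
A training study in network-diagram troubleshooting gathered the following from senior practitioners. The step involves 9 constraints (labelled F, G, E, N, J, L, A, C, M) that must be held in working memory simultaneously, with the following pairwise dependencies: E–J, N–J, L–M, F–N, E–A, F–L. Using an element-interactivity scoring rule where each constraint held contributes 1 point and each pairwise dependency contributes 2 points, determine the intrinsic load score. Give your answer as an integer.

Count of constraints held simultaneously: 9.
Count of pairwise dependencies listed: 6.
Element contribution: 9 × 1 = 9.
Interaction contribution: 6 × 2 = 12.
Intrinsic load = 9 + 12 = 21.

21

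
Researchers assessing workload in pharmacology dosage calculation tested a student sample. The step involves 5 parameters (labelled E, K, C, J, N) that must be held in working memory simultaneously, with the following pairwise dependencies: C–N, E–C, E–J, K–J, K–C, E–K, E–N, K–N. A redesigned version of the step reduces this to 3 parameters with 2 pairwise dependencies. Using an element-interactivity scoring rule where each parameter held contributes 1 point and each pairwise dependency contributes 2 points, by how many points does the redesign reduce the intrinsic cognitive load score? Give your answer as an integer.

Original: 5 × 1 + 8 × 2 = 5 + 16 = 21.
Redesigned: 3 × 1 + 2 × 2 = 3 + 4 = 7.
Reduction = 21 − 7 = 14.

14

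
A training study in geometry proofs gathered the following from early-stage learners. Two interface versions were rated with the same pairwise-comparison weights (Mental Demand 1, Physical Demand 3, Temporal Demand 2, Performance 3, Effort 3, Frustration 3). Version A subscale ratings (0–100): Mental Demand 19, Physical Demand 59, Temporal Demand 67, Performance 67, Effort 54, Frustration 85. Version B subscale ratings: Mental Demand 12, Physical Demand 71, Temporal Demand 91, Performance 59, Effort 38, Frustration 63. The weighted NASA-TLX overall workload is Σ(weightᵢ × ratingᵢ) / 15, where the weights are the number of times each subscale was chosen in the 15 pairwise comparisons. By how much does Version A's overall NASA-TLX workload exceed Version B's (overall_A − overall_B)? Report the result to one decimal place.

4.1

Version A weighted sum = 1·19 + 3·59 + 2·67 + 3·67 + 3·54 + 3·85 = 19 + 177 + 134 + 201 + 162 + 255 = 948; overall_A = 948/15 = 63.2000.
Version B weighted sum = 1·12 + 3·71 + 2·91 + 3·59 + 3·38 + 3·63 = 12 + 213 + 182 + 177 + 114 + 189 = 887; overall_B = 887/15 = 59.1333.
Difference = 63.2000 − 59.1333 = 4.0667 ≈ 4.1.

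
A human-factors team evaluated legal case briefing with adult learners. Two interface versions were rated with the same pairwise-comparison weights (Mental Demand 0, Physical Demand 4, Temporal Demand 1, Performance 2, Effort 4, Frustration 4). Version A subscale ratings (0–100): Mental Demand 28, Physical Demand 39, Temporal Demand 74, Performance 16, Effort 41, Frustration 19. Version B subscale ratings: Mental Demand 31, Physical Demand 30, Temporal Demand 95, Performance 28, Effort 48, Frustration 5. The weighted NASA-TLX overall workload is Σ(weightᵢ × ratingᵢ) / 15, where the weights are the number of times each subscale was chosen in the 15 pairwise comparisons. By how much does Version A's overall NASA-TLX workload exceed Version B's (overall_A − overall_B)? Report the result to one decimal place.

1.3

Version A weighted sum = 0·28 + 4·39 + 1·74 + 2·16 + 4·41 + 4·19 = 0 + 156 + 74 + 32 + 164 + 76 = 502; overall_A = 502/15 = 33.4667.
Version B weighted sum = 0·31 + 4·30 + 1·95 + 2·28 + 4·48 + 4·5 = 0 + 120 + 95 + 56 + 192 + 20 = 483; overall_B = 483/15 = 32.2000.
Difference = 33.4667 − 32.2000 = 1.2667 ≈ 1.3.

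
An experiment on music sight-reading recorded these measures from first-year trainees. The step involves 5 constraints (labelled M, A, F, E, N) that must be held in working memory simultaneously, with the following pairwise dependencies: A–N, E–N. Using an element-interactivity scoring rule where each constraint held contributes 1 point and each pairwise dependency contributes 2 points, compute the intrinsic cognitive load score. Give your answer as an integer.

9

Count of constraints held simultaneously: 5.
Count of pairwise dependencies listed: 2.
Element contribution: 5 × 1 = 5.
Interaction contribution: 2 × 2 = 4.
Intrinsic load = 5 + 4 = 9.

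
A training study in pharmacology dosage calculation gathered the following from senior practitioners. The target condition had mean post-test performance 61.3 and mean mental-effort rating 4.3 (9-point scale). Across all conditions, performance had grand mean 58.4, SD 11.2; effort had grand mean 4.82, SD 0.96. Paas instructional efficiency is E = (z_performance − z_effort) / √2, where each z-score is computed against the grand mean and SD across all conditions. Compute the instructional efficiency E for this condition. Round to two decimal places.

z_performance = (61.3 − 58.4) / 11.2 = 2.9000 / 11.2 = 0.2589.
z_effort = (4.3 − 4.82) / 0.96 = -0.5200 / 0.96 = -0.5417.
z_P − z_E = 0.2589 − (-0.5417) = 0.8006.
E = 0.8006 / √2 = 0.8006 / 1.41421 = 0.5661 ≈ 0.57.

0.57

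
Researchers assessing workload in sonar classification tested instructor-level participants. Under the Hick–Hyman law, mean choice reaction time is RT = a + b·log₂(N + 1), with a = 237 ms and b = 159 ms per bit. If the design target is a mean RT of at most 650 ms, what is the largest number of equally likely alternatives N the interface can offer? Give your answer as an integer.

5

Set 237 + 159·log₂(N + 1) ≤ 650.
log₂(N + 1) ≤ (650 − 237) / 159 = 2.5975.
N + 1 ≤ 2^2.5975 = 6.0524.
N ≤ 5.0524, so the largest integer N is 5.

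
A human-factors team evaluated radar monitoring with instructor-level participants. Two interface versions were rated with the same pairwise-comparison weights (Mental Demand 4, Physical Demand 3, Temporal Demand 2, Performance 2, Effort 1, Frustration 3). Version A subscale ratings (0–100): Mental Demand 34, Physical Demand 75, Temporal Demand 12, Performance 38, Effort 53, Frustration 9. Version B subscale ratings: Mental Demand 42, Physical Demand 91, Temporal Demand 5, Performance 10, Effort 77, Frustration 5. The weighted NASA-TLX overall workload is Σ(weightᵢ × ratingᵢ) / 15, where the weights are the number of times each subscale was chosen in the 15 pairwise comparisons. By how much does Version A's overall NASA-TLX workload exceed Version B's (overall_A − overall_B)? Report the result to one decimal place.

Version A weighted sum = 4·34 + 3·75 + 2·12 + 2·38 + 1·53 + 3·9 = 136 + 225 + 24 + 76 + 53 + 27 = 541; overall_A = 541/15 = 36.0667.
Version B weighted sum = 4·42 + 3·91 + 2·5 + 2·10 + 1·77 + 3·5 = 168 + 273 + 10 + 20 + 77 + 15 = 563; overall_B = 563/15 = 37.5333.
Difference = 36.0667 − 37.5333 = -1.4666 ≈ -1.5.

-1.5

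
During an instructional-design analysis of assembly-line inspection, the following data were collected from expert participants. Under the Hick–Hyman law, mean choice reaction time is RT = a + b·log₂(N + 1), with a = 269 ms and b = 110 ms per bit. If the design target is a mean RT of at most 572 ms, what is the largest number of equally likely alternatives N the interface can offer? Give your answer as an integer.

5

Set 269 + 110·log₂(N + 1) ≤ 572.
log₂(N + 1) ≤ (572 − 269) / 110 = 2.7545.
N + 1 ≤ 2^2.7545 = 6.7482.
N ≤ 5.7482, so the largest integer N is 5.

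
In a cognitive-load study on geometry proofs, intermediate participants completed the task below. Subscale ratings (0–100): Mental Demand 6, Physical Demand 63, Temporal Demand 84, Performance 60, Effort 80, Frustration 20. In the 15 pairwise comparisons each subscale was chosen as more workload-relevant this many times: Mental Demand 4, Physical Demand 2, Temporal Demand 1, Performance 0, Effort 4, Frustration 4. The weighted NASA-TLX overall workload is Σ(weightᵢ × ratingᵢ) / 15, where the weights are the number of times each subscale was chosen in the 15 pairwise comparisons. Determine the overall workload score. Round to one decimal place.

The tallies are the weights (they sum to 15).
Weighted sum = 4·6 + 2·63 + 1·84 + 0·60 + 4·80 + 4·20
            = 24 + 126 + 84 + 0 + 320 + 80 = 634.
Overall workload = 634 / 15 = 42.2667 ≈ 42.3.

42.3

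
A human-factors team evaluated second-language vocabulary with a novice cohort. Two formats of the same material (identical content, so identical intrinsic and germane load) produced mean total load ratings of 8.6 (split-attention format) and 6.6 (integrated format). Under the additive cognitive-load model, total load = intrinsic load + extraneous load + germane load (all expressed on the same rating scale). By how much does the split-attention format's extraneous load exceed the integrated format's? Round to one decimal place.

2.0

Intrinsic and germane load are equal across formats, so the difference in total load equals the difference in extraneous load.
Extraneous-load difference = 8.6 − 6.6 = 2.0.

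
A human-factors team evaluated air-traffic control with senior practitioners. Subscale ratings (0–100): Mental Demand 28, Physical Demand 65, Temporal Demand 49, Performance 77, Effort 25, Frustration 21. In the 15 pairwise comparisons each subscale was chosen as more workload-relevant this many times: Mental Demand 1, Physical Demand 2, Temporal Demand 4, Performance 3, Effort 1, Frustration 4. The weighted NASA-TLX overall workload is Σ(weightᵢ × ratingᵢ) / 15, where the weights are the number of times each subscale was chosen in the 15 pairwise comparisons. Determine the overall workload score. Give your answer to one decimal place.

46.3

The tallies are the weights (they sum to 15).
Weighted sum = 1·28 + 2·65 + 4·49 + 3·77 + 1·25 + 4·21
            = 28 + 130 + 196 + 231 + 25 + 84 = 694.
Overall workload = 694 / 15 = 46.2667 ≈ 46.3.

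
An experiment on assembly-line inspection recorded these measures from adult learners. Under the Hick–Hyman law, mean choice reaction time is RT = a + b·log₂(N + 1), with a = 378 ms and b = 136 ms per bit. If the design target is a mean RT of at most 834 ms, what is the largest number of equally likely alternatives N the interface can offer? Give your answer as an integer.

9

Set 378 + 136·log₂(N + 1) ≤ 834.
log₂(N + 1) ≤ (834 − 378) / 136 = 3.3529.
N + 1 ≤ 2^3.3529 = 10.2170.
N ≤ 9.2170, so the largest integer N is 9.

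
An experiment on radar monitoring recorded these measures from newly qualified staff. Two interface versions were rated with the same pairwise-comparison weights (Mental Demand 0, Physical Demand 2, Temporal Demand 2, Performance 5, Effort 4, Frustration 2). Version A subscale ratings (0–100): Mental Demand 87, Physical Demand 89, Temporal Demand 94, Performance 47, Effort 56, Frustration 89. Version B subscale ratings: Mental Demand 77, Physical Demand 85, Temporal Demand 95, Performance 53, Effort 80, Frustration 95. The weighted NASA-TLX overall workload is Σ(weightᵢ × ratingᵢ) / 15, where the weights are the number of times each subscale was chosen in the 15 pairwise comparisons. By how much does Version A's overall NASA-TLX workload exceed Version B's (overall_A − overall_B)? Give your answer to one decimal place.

-8.8

Version A weighted sum = 0·87 + 2·89 + 2·94 + 5·47 + 4·56 + 2·89 = 0 + 178 + 188 + 235 + 224 + 178 = 1003; overall_A = 1003/15 = 66.8667.
Version B weighted sum = 0·77 + 2·85 + 2·95 + 5·53 + 4·80 + 2·95 = 0 + 170 + 190 + 265 + 320 + 190 = 1135; overall_B = 1135/15 = 75.6667.
Difference = 66.8667 − 75.6667 = -8.8000 ≈ -8.8.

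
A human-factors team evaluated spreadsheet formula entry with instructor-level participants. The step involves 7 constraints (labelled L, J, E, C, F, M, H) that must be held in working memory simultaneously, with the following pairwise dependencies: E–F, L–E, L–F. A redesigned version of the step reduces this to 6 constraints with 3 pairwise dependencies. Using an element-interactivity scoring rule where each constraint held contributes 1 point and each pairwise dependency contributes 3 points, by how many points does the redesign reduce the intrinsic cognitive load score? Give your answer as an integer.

Original: 7 × 1 + 3 × 3 = 7 + 9 = 16.
Redesigned: 6 × 1 + 3 × 3 = 6 + 9 = 15.
Reduction = 16 − 15 = 1.

1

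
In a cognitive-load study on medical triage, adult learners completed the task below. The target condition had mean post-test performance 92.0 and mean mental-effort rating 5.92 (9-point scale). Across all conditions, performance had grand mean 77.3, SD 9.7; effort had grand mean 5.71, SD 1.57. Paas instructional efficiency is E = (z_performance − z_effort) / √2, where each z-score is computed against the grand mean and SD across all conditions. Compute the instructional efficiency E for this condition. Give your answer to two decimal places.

0.98

z_performance = (92.0 − 77.3) / 9.7 = 14.7000 / 9.7 = 1.5155.
z_effort = (5.92 − 5.71) / 1.57 = 0.2100 / 1.57 = 0.1338.
z_P − z_E = 1.5155 − 0.1338 = 1.3817.
E = 1.3817 / √2 = 1.3817 / 1.41421 = 0.9770 ≈ 0.98.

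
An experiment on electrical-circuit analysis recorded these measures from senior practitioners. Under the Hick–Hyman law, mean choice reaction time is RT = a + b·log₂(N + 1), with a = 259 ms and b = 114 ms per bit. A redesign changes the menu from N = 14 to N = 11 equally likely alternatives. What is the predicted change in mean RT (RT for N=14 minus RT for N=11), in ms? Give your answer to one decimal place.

36.7

RT(14) = 259 + 114·log₂(15) = 259 + 114·3.9069 = 704.3866 ms.
RT(11) = 259 + 114·log₂(12) = 259 + 114·3.5850 = 667.6900 ms.
Difference = 704.3866 − 667.6900 = 36.6966 ≈ 36.7 ms.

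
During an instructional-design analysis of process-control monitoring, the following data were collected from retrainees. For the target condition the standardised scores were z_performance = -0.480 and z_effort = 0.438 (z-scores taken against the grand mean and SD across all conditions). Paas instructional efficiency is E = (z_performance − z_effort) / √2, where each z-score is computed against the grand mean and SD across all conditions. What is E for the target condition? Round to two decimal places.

z_P − z_E = -0.480 − 0.438 = -0.9180.
E = -0.9180 / √2 = -0.9180 / 1.41421 = -0.6491 ≈ -0.65.

-0.65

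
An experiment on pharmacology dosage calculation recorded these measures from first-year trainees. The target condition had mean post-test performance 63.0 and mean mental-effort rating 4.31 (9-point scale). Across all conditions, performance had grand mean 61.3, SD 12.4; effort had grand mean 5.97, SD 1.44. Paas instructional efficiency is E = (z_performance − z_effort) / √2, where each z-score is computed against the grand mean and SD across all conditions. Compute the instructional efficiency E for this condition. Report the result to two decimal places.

0.91

z_performance = (63.0 − 61.3) / 12.4 = 1.7000 / 12.4 = 0.1371.
z_effort = (4.31 − 5.97) / 1.44 = -1.6600 / 1.44 = -1.1528.
z_P − z_E = 0.1371 − (-1.1528) = 1.2899.
E = 1.2899 / √2 = 1.2899 / 1.41421 = 0.9121 ≈ 0.91.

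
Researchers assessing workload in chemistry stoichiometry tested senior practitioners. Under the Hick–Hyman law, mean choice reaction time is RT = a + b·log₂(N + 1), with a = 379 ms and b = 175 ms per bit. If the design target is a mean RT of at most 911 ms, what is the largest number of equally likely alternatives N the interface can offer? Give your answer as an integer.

7

Set 379 + 175·log₂(N + 1) ≤ 911.
log₂(N + 1) ≤ (911 − 379) / 175 = 3.0400.
N + 1 ≤ 2^3.0400 = 8.2249.
N ≤ 7.2249, so the largest integer N is 7.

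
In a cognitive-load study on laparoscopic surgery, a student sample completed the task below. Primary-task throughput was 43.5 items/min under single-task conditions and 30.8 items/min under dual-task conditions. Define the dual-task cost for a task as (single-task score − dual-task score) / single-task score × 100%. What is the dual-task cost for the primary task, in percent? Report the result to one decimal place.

Cost = (43.5 − 30.8) / 43.5 × 100%
     = 12.7000 / 43.5 × 100% = 29.1954%.
≈ 29.2%.

29.2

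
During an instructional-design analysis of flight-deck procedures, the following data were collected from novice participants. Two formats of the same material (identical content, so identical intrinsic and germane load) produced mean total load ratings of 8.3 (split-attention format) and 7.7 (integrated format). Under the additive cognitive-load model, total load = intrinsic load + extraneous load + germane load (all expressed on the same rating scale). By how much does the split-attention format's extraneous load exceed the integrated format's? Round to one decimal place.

Intrinsic and germane load are equal across formats, so the difference in total load equals the difference in extraneous load.
Extraneous-load difference = 8.3 − 7.7 = 0.6.

0.6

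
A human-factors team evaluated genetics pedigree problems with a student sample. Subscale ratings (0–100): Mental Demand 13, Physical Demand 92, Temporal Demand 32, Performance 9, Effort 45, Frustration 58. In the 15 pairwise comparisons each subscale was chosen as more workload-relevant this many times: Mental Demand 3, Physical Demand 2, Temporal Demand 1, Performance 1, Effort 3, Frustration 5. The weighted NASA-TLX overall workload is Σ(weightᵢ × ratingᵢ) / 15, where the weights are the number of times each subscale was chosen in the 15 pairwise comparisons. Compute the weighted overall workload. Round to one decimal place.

45.9

The tallies are the weights (they sum to 15).
Weighted sum = 3·13 + 2·92 + 1·32 + 1·9 + 3·45 + 5·58
            = 39 + 184 + 32 + 9 + 135 + 290 = 689.
Overall workload = 689 / 15 = 45.9333 ≈ 45.9.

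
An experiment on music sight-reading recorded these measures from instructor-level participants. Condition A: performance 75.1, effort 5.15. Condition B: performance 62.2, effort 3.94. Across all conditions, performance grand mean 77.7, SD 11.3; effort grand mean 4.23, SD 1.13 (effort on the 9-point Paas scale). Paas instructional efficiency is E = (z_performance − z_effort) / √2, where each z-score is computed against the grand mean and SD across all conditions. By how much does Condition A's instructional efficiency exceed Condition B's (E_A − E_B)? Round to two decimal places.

0.05

Condition A: z_P = (75.1 − 77.7)/11.3 = -0.2301; z_E = (5.15 − 4.23)/1.13 = 0.8142; E_A = (-0.2301 − 0.8142)/√2 = -0.7384.
Condition B: z_P = (62.2 − 77.7)/11.3 = -1.3717; z_E = (3.94 − 4.23)/1.13 = -0.2566; E_B = (-1.3717 − (-0.2566))/√2 = -0.7885.
E_A − E_B = -0.7384 − (-0.7885) = 0.0501 ≈ 0.05.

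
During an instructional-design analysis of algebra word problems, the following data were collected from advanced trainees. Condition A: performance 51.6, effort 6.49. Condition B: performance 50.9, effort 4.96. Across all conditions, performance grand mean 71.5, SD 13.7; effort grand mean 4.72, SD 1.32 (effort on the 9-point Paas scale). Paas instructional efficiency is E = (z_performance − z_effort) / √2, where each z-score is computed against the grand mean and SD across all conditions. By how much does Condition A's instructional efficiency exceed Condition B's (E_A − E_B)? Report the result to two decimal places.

Condition A: z_P = (51.6 − 71.5)/13.7 = -1.4526; z_E = (6.49 − 4.72)/1.32 = 1.3409; E_A = (-1.4526 − 1.3409)/√2 = -1.9753.
Condition B: z_P = (50.9 − 71.5)/13.7 = -1.5036; z_E = (4.96 − 4.72)/1.32 = 0.1818; E_B = (-1.5036 − 0.1818)/√2 = -1.1918.
E_A − E_B = -1.9753 − (-1.1918) = -0.7835 ≈ -0.78.

-0.78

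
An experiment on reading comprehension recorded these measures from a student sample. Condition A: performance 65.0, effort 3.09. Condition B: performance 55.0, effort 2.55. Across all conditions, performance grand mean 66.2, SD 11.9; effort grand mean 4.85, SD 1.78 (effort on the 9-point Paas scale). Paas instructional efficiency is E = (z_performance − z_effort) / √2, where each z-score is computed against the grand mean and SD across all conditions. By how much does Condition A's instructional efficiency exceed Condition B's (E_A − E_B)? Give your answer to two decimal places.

Condition A: z_P = (65.0 − 66.2)/11.9 = -0.1008; z_E = (3.09 − 4.85)/1.78 = -0.9888; E_A = (-0.1008 − (-0.9888))/√2 = 0.6279.
Condition B: z_P = (55.0 − 66.2)/11.9 = -0.9412; z_E = (2.55 − 4.85)/1.78 = -1.2921; E_B = (-0.9412 − (-1.2921))/√2 = 0.2481.
E_A − E_B = 0.6279 − 0.2481 = 0.3798 ≈ 0.38.

0.38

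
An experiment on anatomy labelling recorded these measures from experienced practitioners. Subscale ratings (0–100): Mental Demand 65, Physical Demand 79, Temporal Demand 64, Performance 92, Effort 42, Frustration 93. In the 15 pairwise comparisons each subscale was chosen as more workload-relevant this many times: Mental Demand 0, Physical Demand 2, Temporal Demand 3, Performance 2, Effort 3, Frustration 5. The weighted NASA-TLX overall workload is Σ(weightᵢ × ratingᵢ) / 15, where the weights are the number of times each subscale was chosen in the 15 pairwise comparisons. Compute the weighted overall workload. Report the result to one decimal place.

The tallies are the weights (they sum to 15).
Weighted sum = 0·65 + 2·79 + 3·64 + 2·92 + 3·42 + 5·93
            = 0 + 158 + 192 + 184 + 126 + 465 = 1125.
Overall workload = 1125 / 15 = 75.0000 ≈ 75.0.

75.0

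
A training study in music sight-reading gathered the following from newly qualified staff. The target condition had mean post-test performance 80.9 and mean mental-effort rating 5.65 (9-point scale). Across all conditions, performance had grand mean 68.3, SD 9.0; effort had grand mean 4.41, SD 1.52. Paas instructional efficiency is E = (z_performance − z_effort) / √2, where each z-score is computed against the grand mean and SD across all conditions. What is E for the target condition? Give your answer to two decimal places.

z_performance = (80.9 − 68.3) / 9.0 = 12.6000 / 9.0 = 1.4000.
z_effort = (5.65 − 4.41) / 1.52 = 1.2400 / 1.52 = 0.8158.
z_P − z_E = 1.4000 − 0.8158 = 0.5842.
E = 0.5842 / √2 = 0.5842 / 1.41421 = 0.4131 ≈ 0.41.

0.41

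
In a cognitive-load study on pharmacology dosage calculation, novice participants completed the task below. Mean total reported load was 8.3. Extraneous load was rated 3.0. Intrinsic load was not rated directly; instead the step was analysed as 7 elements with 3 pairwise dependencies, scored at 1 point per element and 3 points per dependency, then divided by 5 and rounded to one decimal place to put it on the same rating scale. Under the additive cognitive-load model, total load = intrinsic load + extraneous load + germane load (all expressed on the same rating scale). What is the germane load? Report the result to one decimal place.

Intrinsic (element-interactivity): (7 × 1 + 3 × 3) / 5 = 16 / 5 = 3.2000 → 3.2.
germane load = total − intrinsic − extraneous
             = 8.3 − 3.2 − 3.0 = 2.1.

2.1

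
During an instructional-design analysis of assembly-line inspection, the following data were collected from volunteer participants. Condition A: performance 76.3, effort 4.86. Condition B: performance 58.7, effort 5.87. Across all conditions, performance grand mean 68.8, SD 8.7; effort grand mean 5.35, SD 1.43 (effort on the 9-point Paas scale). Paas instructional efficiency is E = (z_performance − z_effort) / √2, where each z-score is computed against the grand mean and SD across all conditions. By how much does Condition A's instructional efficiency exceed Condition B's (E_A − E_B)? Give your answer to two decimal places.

1.93

Condition A: z_P = (76.3 − 68.8)/8.7 = 0.8621; z_E = (4.86 − 5.35)/1.43 = -0.3427; E_A = (0.8621 − (-0.3427))/√2 = 0.8519.
Condition B: z_P = (58.7 − 68.8)/8.7 = -1.1609; z_E = (5.87 − 5.35)/1.43 = 0.3636; E_B = (-1.1609 − 0.3636)/√2 = -1.0780.
E_A − E_B = 0.8519 − (-1.0780) = 1.9299 ≈ 1.93.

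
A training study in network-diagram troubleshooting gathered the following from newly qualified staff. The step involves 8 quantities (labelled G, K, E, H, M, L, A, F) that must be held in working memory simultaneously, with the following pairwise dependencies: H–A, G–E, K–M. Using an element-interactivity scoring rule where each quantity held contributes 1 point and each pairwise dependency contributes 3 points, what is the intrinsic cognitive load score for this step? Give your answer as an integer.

Count of quantities held simultaneously: 8.
Count of pairwise dependencies listed: 3.
Element contribution: 8 × 1 = 8.
Interaction contribution: 3 × 3 = 9.
Intrinsic load = 8 + 9 = 17.

17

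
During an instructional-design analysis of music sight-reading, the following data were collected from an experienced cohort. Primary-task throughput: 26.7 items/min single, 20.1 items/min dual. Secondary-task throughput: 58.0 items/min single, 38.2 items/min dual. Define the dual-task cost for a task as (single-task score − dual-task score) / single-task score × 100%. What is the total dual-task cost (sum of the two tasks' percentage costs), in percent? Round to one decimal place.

58.9

Primary cost = (26.7 − 20.1) / 26.7 × 100% = 24.7191%.
Secondary cost = (58.0 − 38.2) / 58.0 × 100% = 34.1379%.
Total = 24.7191% + 34.1379% = 58.8570% ≈ 58.9%.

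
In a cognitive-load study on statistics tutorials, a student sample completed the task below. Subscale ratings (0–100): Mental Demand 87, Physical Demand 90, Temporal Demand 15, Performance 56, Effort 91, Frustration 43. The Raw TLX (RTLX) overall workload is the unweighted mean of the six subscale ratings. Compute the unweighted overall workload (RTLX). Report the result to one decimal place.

Sum of ratings = 87 + 90 + 15 + 56 + 91 + 43 = 382.
RTLX = 382 / 6 = 63.6667 ≈ 63.7.

63.7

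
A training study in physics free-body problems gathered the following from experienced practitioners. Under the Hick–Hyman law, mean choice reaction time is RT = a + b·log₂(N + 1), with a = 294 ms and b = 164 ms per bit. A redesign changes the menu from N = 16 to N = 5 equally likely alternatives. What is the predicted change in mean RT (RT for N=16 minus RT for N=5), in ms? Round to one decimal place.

RT(16) = 294 + 164·log₂(17) = 294 + 164·4.0875 = 964.3500 ms.
RT(5) = 294 + 164·log₂(6) = 294 + 164·2.5850 = 717.9400 ms.
Difference = 964.3500 − 717.9400 = 246.4100 ≈ 246.4 ms.

246.4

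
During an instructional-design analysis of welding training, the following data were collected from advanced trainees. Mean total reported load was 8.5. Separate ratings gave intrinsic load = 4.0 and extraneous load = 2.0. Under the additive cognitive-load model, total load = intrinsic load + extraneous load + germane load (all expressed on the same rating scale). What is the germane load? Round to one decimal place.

germane load = total − intrinsic − extraneous
             = 8.5 − 4.0 − 2.0 = 2.5.

2.5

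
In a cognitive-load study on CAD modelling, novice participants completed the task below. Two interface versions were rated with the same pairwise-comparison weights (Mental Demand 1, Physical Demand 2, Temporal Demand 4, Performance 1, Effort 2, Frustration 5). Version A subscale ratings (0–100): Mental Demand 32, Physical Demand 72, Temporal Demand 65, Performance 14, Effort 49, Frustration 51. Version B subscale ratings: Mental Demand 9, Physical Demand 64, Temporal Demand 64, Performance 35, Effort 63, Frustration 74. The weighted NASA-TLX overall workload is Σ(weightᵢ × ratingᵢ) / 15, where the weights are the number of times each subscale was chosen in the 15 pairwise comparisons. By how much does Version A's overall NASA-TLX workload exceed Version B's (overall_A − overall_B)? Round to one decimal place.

Version A weighted sum = 1·32 + 2·72 + 4·65 + 1·14 + 2·49 + 5·51 = 32 + 144 + 260 + 14 + 98 + 255 = 803; overall_A = 803/15 = 53.5333.
Version B weighted sum = 1·9 + 2·64 + 4·64 + 1·35 + 2·63 + 5·74 = 9 + 128 + 256 + 35 + 126 + 370 = 924; overall_B = 924/15 = 61.6000.
Difference = 53.5333 − 61.6000 = -8.0667 ≈ -8.1.

-8.1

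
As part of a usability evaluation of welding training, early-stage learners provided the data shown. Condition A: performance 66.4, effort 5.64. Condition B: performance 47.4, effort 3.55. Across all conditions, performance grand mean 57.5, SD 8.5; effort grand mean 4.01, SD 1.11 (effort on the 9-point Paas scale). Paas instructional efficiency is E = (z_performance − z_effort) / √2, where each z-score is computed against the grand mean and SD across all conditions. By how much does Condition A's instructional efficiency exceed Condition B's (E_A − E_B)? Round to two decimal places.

Condition A: z_P = (66.4 − 57.5)/8.5 = 1.0471; z_E = (5.64 − 4.01)/1.11 = 1.4685; E_A = (1.0471 − 1.4685)/√2 = -0.2980.
Condition B: z_P = (47.4 − 57.5)/8.5 = -1.1882; z_E = (3.55 − 4.01)/1.11 = -0.4144; E_B = (-1.1882 − (-0.4144))/√2 = -0.5472.
E_A − E_B = -0.2980 − (-0.5472) = 0.2492 ≈ 0.25.

0.25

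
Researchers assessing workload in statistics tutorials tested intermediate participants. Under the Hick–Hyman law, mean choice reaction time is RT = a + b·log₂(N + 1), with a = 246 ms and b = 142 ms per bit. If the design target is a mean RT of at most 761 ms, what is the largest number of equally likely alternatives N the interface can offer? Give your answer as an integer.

Set 246 + 142·log₂(N + 1) ≤ 761.
log₂(N + 1) ≤ (761 − 246) / 142 = 3.6268.
N + 1 ≤ 2^3.6268 = 12.3531.
N ≤ 11.3531, so the largest integer N is 11.

11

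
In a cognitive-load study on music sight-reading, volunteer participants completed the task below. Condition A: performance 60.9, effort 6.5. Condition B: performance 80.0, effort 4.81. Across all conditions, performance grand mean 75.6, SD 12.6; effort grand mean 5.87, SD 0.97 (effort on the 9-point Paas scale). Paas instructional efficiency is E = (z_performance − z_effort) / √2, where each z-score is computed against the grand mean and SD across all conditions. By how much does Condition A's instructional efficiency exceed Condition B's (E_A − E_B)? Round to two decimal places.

-2.30

Condition A: z_P = (60.9 − 75.6)/12.6 = -1.1667; z_E = (6.5 − 5.87)/0.97 = 0.6495; E_A = (-1.1667 − 0.6495)/√2 = -1.2842.
Condition B: z_P = (80.0 − 75.6)/12.6 = 0.3492; z_E = (4.81 − 5.87)/0.97 = -1.0928; E_B = (0.3492 − (-1.0928))/√2 = 1.0196.
E_A − E_B = -1.2842 − 1.0196 = -2.3038 ≈ -2.30.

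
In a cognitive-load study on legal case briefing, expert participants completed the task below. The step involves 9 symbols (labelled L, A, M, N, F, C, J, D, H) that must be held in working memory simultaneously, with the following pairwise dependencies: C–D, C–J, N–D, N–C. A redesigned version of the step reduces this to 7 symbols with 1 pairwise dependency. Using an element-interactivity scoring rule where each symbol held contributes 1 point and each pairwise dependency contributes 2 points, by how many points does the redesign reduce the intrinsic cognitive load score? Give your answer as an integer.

Original: 9 × 1 + 4 × 2 = 9 + 8 = 17.
Redesigned: 7 × 1 + 1 × 2 = 7 + 2 = 9.
Reduction = 17 − 9 = 8.

8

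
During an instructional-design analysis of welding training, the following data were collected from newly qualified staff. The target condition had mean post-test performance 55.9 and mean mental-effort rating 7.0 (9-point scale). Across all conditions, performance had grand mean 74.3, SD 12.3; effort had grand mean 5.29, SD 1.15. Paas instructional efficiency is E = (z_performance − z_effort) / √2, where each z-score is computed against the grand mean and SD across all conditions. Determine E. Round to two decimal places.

-2.11

z_performance = (55.9 − 74.3) / 12.3 = -18.4000 / 12.3 = -1.4959.
z_effort = (7.0 − 5.29) / 1.15 = 1.7100 / 1.15 = 1.4870.
z_P − z_E = -1.4959 − 1.4870 = -2.9829.
E = -2.9829 / √2 = -2.9829 / 1.41421 = -2.1092 ≈ -2.11.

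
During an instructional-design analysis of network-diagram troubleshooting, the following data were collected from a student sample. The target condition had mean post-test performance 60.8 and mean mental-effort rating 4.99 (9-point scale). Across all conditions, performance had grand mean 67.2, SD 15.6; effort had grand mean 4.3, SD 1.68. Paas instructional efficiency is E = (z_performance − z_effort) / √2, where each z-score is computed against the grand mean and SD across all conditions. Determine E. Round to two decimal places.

-0.58

z_performance = (60.8 − 67.2) / 15.6 = -6.4000 / 15.6 = -0.4103.
z_effort = (4.99 − 4.3) / 1.68 = 0.6900 / 1.68 = 0.4107.
z_P − z_E = -0.4103 − 0.4107 = -0.8210.
E = -0.8210 / √2 = -0.8210 / 1.41421 = -0.5805 ≈ -0.58.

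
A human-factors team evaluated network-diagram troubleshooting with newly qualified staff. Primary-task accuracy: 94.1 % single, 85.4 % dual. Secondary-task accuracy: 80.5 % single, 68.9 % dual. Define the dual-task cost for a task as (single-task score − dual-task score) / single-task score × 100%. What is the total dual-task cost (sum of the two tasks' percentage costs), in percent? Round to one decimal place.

23.7

Primary cost = (94.1 − 85.4) / 94.1 × 100% = 9.2455%.
Secondary cost = (80.5 − 68.9) / 80.5 × 100% = 14.4099%.
Total = 9.2455% + 14.4099% = 23.6554% ≈ 23.7%.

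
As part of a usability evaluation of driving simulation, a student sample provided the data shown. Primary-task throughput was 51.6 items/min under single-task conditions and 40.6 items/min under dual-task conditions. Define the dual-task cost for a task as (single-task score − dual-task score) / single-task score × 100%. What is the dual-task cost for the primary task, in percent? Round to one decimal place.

Cost = (51.6 − 40.6) / 51.6 × 100%
     = 11.0000 / 51.6 × 100% = 21.3178%.
≈ 21.3%.

21.3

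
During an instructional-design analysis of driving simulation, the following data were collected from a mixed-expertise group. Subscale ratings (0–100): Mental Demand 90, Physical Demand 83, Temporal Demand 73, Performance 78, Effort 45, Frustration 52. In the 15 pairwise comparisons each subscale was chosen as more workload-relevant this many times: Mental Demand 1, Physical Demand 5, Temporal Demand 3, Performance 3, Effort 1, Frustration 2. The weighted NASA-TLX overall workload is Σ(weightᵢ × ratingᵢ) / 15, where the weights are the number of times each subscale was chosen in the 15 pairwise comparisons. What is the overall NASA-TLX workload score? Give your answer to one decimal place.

The tallies are the weights (they sum to 15).
Weighted sum = 1·90 + 5·83 + 3·73 + 3·78 + 1·45 + 2·52
            = 90 + 415 + 219 + 234 + 45 + 104 = 1107.
Overall workload = 1107 / 15 = 73.8000 ≈ 73.8.

73.8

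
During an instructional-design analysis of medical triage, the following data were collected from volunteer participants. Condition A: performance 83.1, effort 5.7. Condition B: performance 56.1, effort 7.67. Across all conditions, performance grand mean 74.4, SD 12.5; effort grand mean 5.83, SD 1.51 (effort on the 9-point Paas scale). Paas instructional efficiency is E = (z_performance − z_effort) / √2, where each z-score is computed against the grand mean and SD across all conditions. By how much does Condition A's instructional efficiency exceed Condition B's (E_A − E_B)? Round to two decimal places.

2.45

Condition A: z_P = (83.1 − 74.4)/12.5 = 0.6960; z_E = (5.7 − 5.83)/1.51 = -0.0861; E_A = (0.6960 − (-0.0861))/√2 = 0.5530.
Condition B: z_P = (56.1 − 74.4)/12.5 = -1.4640; z_E = (7.67 − 5.83)/1.51 = 1.2185; E_B = (-1.4640 − 1.2185)/√2 = -1.8968.
E_A − E_B = 0.5530 − (-1.8968) = 2.4498 ≈ 2.45.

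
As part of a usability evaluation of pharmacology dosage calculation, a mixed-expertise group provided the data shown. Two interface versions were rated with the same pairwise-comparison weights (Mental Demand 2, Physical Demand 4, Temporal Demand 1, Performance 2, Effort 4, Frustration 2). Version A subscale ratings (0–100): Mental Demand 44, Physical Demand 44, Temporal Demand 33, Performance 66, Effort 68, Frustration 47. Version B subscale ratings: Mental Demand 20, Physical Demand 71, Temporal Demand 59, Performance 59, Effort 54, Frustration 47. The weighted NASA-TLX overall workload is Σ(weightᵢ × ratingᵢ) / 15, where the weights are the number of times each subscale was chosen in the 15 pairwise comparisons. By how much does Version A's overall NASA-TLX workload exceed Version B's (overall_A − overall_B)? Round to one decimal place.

Version A weighted sum = 2·44 + 4·44 + 1·33 + 2·66 + 4·68 + 2·47 = 88 + 176 + 33 + 132 + 272 + 94 = 795; overall_A = 795/15 = 53.0000.
Version B weighted sum = 2·20 + 4·71 + 1·59 + 2·59 + 4·54 + 2·47 = 40 + 284 + 59 + 118 + 216 + 94 = 811; overall_B = 811/15 = 54.0667.
Difference = 53.0000 − 54.0667 = -1.0667 ≈ -1.1.

-1.1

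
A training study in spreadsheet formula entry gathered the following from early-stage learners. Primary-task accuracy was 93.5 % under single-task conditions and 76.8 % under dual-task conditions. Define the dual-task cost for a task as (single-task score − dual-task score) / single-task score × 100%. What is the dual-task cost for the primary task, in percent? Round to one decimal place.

Cost = (93.5 − 76.8) / 93.5 × 100%
     = 16.7000 / 93.5 × 100% = 17.8610%.
≈ 17.9%.

17.9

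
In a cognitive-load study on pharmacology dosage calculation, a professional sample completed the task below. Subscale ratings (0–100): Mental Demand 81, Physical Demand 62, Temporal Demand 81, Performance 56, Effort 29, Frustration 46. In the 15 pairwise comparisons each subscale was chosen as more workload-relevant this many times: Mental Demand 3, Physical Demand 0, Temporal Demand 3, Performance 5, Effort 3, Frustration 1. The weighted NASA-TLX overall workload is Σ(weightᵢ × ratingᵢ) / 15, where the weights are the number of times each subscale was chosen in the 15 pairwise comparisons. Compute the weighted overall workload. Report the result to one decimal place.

The tallies are the weights (they sum to 15).
Weighted sum = 3·81 + 0·62 + 3·81 + 5·56 + 3·29 + 1·46
            = 243 + 0 + 243 + 280 + 87 + 46 = 899.
Overall workload = 899 / 15 = 59.9333 ≈ 59.9.

59.9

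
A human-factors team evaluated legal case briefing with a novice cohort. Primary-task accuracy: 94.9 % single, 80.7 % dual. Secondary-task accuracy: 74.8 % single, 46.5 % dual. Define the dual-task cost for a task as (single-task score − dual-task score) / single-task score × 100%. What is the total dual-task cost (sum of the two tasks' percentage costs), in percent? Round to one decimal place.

Primary cost = (94.9 − 80.7) / 94.9 × 100% = 14.9631%.
Secondary cost = (74.8 − 46.5) / 74.8 × 100% = 37.8342%.
Total = 14.9631% + 37.8342% = 52.7973% ≈ 52.8%.

52.8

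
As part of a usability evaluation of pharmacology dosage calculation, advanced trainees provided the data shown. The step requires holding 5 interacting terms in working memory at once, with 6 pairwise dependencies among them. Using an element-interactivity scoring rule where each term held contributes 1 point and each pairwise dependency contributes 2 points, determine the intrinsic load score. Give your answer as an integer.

Element contribution: 5 × 1 = 5.
Interaction contribution: 6 × 2 = 12.
Intrinsic load = 5 + 12 = 17.

17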